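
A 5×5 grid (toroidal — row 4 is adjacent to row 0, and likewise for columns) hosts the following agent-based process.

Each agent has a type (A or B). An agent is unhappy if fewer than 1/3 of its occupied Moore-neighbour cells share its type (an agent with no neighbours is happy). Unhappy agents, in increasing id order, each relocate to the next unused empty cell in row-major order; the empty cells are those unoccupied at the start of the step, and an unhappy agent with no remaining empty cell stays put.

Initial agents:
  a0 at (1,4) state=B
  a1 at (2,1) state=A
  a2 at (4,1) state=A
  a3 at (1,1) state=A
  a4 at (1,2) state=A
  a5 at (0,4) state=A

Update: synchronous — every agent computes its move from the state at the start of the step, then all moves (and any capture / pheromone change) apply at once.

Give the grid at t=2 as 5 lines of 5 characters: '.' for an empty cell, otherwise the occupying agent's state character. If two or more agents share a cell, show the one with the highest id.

.AB..
.AA..
.A...
.....
.A...

t=1: a0@(0,0):B a1@(2,1):A a2@(4,1):A a3@(1,1):A a4@(1,2):A a5@(0,1):A
t=2: a0@(0,2):B a1@(2,1):A a2@(4,1):A a3@(1,1):A a4@(1,2):A a5@(0,1):A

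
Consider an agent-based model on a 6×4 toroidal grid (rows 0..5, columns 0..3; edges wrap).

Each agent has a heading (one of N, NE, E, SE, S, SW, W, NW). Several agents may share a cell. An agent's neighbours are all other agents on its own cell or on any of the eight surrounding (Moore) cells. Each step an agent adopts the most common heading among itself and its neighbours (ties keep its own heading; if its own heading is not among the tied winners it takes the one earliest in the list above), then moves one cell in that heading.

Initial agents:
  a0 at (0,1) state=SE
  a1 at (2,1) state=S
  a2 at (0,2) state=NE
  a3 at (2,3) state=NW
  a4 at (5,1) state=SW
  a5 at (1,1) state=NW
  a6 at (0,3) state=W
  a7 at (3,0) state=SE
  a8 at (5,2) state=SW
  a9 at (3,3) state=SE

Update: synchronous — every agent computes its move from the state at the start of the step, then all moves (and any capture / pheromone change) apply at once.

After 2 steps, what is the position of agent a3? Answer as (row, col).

(4, 1)

t=1: a0@(1,0):SW a1@(3,1):S a2@(1,1):SW a3@(3,0):SE a4@(0,0):SW a5@(0,0):NW a6@(0,2):W a7@(4,1):SE a8@(0,1):SW a9@(4,0):SE
t=2: a0@(2,3):SW a1@(4,2):SE a2@(2,0):SW a3@(4,1):SE a4@(1,3):SW a5@(1,3):SW a6@(1,1):SW a7@(5,2):SE a8@(1,0):SW a9@(5,1):SE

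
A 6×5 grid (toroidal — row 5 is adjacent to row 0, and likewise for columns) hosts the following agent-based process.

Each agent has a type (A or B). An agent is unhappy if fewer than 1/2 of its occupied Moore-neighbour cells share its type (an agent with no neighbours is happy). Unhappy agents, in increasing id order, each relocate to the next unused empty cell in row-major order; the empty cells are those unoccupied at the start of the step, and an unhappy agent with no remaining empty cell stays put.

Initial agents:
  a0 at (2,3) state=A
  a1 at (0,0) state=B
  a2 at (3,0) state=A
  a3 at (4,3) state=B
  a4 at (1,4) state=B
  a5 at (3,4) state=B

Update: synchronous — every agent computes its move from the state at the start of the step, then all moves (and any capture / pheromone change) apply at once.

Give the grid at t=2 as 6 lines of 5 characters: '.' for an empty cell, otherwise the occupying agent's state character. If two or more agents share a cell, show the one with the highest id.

BAAB.
....B
.....
.....
...B.
.....

t=1: a0@(0,1):A a1@(0,0):B a2@(0,2):A a3@(4,3):B a4@(1,4):B a5@(0,3):B
t=2: (unchanged — steady state)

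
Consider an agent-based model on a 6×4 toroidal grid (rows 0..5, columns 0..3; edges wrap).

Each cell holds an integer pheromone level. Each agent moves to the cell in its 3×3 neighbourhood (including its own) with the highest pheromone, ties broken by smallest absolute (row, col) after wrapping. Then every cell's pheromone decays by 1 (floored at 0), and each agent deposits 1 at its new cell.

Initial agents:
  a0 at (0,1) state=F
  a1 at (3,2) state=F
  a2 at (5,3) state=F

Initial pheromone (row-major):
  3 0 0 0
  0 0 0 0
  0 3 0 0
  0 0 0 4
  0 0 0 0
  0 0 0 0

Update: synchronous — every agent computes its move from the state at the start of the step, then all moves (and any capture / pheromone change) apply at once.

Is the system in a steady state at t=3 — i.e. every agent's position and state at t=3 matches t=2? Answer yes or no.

t=1: a0@(0,0) a1@(3,3) a2@(0,0) | pheromone: 4 0 0 0 / 0 0 0 0 / 0 2 0 0 / 0 0 0 4 / 0 0 0 0 / 0 0 0 0
t=2: a0@(0,0) a1@(3,3) a2@(0,0) | pheromone: 5 0 0 0 / 0 0 0 0 / 0 1 0 0 / 0 0 0 4 / 0 0 0 0 / 0 0 0 0
t=3: a0@(0,0) a1@(3,3) a2@(0,0) | pheromone: 6 0 0 0 / 0 0 0 0 / 0 0 0 0 / 0 0 0 4 / 0 0 0 0 / 0 0 0 0

yes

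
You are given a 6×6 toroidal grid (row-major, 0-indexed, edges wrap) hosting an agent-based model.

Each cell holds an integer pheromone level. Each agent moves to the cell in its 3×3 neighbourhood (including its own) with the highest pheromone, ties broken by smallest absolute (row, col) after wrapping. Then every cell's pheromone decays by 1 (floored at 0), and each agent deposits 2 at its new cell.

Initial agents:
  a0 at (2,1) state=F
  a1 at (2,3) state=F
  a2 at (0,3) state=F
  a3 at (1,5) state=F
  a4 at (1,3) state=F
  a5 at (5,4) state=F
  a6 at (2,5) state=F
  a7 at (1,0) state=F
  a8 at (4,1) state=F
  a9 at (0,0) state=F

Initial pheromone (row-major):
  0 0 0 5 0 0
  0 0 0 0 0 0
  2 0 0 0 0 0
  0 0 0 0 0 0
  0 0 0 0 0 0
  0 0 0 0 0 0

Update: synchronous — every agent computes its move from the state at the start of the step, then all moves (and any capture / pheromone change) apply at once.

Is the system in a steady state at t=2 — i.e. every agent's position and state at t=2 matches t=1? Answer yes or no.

t=1: a0@(2,0) a1@(1,2) a2@(0,3) a3@(2,0) a4@(0,3) a5@(0,3) a6@(2,0) a7@(2,0) a8@(3,0) a9@(0,0) | pheromone: 2 0 0 10 0 0 / 0 0 2 0 0 0 / 9 0 0 0 0 0 / 2 0 0 0 0 0 / 0 0 0 0 0 0 / 0 0 0 0 0 0
t=2: a0@(2,0) a1@(0,3) a2@(0,3) a3@(2,0) a4@(0,3) a5@(0,3) a6@(2,0) a7@(2,0) a8@(2,0) a9@(0,0) | pheromone: 3 0 0 17 0 0 / 0 0 1 0 0 0 / 18 0 0 0 0 0 / 1 0 0 0 0 0 / 0 0 0 0 0 0 / 0 0 0 0 0 0

no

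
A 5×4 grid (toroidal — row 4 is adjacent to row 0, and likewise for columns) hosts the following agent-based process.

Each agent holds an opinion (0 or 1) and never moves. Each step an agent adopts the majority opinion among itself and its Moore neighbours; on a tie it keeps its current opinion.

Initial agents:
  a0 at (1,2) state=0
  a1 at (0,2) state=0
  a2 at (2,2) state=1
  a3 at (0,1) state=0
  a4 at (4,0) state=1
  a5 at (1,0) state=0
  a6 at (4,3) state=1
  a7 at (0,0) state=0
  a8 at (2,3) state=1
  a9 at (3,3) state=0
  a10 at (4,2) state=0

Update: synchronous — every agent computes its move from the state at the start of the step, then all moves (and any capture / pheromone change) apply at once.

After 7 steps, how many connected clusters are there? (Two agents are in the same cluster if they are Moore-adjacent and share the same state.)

1

t=1: a0@(1,2):0 a1@(0,2):0 a2@(2,2):1 a3@(0,1):0 a4@(4,0):0 a5@(1,0):0 a6@(4,3):0 a7@(0,0):0 a8@(2,3):0 a9@(3,3):1 a10@(4,2):0
t=2: a0@(1,2):0 a1@(0,2):0 a2@(2,2):1 a3@(0,1):0 a4@(4,0):0 a5@(1,0):0 a6@(4,3):0 a7@(0,0):0 a8@(2,3):0 a9@(3,3):0 a10@(4,2):0
t=3: a0@(1,2):0 a1@(0,2):0 a2@(2,2):0 a3@(0,1):0 a4@(4,0):0 a5@(1,0):0 a6@(4,3):0 a7@(0,0):0 a8@(2,3):0 a9@(3,3):0 a10@(4,2):0
t=4: (unchanged — steady state)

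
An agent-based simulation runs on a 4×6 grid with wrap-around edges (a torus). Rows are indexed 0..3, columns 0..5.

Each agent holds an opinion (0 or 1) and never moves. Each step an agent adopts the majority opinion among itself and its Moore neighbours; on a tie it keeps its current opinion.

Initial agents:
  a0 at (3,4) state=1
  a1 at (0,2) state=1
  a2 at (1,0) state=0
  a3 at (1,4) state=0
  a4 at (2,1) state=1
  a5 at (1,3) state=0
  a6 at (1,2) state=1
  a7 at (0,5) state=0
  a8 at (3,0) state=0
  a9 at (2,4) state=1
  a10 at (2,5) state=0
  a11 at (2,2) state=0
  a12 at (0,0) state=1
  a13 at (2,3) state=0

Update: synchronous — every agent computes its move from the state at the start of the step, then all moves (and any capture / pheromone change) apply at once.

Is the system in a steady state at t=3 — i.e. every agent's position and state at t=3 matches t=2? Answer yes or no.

t=1: a0@(3,4):0 a1@(0,2):1 a2@(1,0):0 a3@(1,4):0 a4@(2,1):0 a5@(1,3):0 a6@(1,2):1 a7@(0,5):0 a8@(3,0):0 a9@(2,4):0 a10@(2,5):0 a11@(2,2):0 a12@(0,0):0 a13@(2,3):0
t=2: a0@(3,4):0 a1@(0,2):1 a2@(1,0):0 a3@(1,4):0 a4@(2,1):0 a5@(1,3):0 a6@(1,2):0 a7@(0,5):0 a8@(3,0):0 a9@(2,4):0 a10@(2,5):0 a11@(2,2):0 a12@(0,0):0 a13@(2,3):0
t=3: a0@(3,4):0 a1@(0,2):0 a2@(1,0):0 a3@(1,4):0 a4@(2,1):0 a5@(1,3):0 a6@(1,2):0 a7@(0,5):0 a8@(3,0):0 a9@(2,4):0 a10@(2,5):0 a11@(2,2):0 a12@(0,0):0 a13@(2,3):0

no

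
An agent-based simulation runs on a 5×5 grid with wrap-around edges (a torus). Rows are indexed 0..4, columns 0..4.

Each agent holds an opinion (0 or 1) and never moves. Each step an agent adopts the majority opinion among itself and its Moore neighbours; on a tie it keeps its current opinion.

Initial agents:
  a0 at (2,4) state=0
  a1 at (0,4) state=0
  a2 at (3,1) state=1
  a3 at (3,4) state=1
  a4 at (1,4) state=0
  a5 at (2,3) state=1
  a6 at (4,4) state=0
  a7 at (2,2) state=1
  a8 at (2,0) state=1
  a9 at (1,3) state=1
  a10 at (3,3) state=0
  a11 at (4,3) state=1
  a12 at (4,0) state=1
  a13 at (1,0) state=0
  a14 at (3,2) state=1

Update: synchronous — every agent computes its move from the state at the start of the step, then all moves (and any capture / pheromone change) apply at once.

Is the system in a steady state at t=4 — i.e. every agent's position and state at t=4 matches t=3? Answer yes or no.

t=1: a0@(2,4):0 a1@(0,4):0 a2@(3,1):1 a3@(3,4):1 a4@(1,4):0 a5@(2,3):1 a6@(4,4):0 a7@(2,2):1 a8@(2,0):1 a9@(1,3):1 a10@(3,3):1 a11@(4,3):1 a12@(4,0):1 a13@(1,0):0 a14@(3,2):1
t=2: a0@(2,4):1 a1@(0,4):0 a2@(3,1):1 a3@(3,4):1 a4@(1,4):0 a5@(2,3):1 a6@(4,4):1 a7@(2,2):1 a8@(2,0):1 a9@(1,3):1 a10@(3,3):1 a11@(4,3):1 a12@(4,0):1 a13@(1,0):0 a14@(3,2):1
t=3: a0@(2,4):1 a1@(0,4):1 a2@(3,1):1 a3@(3,4):1 a4@(1,4):1 a5@(2,3):1 a6@(4,4):1 a7@(2,2):1 a8@(2,0):1 a9@(1,3):1 a10@(3,3):1 a11@(4,3):1 a12@(4,0):1 a13@(1,0):0 a14@(3,2):1
t=4: a0@(2,4):1 a1@(0,4):1 a2@(3,1):1 a3@(3,4):1 a4@(1,4):1 a5@(2,3):1 a6@(4,4):1 a7@(2,2):1 a8@(2,0):1 a9@(1,3):1 a10@(3,3):1 a11@(4,3):1 a12@(4,0):1 a13@(1,0):1 a14@(3,2):1

no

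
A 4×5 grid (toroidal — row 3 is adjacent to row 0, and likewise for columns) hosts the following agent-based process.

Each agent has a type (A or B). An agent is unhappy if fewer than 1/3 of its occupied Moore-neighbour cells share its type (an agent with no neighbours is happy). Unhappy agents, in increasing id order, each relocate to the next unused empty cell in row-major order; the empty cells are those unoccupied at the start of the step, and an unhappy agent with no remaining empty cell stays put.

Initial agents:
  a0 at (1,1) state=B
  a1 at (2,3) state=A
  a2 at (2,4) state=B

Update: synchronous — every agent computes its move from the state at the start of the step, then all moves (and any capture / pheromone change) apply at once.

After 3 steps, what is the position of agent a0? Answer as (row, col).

t=1: a0@(1,1):B a1@(0,0):A a2@(0,1):B
t=2: a0@(1,1):B a1@(0,2):A a2@(0,1):B
t=3: a0@(1,1):B a1@(0,0):A a2@(0,1):B

(1, 1)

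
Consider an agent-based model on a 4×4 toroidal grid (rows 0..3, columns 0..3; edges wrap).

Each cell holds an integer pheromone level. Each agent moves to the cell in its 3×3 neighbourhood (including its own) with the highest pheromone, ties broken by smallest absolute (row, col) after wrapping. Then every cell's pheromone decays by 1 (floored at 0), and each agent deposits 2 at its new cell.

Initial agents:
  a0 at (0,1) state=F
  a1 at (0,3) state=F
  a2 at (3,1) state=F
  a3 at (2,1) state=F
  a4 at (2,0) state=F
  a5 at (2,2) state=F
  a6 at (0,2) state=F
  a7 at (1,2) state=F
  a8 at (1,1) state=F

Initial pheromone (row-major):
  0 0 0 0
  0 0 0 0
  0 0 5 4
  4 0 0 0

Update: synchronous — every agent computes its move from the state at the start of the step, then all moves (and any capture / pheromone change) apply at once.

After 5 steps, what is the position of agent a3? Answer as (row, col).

(2, 2)

t=1: a0@(3,0) a1@(3,0) a2@(2,2) a3@(2,2) a4@(2,3) a5@(2,2) a6@(0,1) a7@(2,2) a8@(2,2) | pheromone: 0 2 0 0 / 0 0 0 0 / 0 0 14 5 / 7 0 0 0
t=2: a0@(3,0) a1@(3,0) a2@(2,2) a3@(2,2) a4@(2,2) a5@(2,2) a6@(3,0) a7@(2,2) a8@(2,2) | pheromone: 0 1 0 0 / 0 0 0 0 / 0 0 25 4 / 12 0 0 0
t=3: a0@(3,0) a1@(3,0) a2@(2,2) a3@(2,2) a4@(2,2) a5@(2,2) a6@(3,0) a7@(2,2) a8@(2,2) | pheromone: 0 0 0 0 / 0 0 0 0 / 0 0 36 3 / 17 0 0 0
t=4: a0@(3,0) a1@(3,0) a2@(2,2) a3@(2,2) a4@(2,2) a5@(2,2) a6@(3,0) a7@(2,2) a8@(2,2) | pheromone: 0 0 0 0 / 0 0 0 0 / 0 0 47 2 / 22 0 0 0
t=5: a0@(3,0) a1@(3,0) a2@(2,2) a3@(2,2) a4@(2,2) a5@(2,2) a6@(3,0) a7@(2,2) a8@(2,2) | pheromone: 0 0 0 0 / 0 0 0 0 / 0 0 58 1 / 27 0 0 0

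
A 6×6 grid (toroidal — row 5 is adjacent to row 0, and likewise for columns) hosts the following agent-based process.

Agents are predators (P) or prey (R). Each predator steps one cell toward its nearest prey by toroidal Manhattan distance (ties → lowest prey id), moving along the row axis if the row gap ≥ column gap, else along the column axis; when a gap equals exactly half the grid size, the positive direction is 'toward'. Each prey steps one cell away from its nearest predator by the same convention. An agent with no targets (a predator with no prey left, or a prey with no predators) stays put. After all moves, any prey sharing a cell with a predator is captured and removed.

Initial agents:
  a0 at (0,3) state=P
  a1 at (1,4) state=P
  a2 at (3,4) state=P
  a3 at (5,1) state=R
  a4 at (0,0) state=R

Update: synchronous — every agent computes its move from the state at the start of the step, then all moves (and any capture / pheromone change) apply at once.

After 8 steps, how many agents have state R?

t=1: a0@(0,2):P a1@(1,5):P a2@(3,5):P a3@(5,0):R a4@(0,5):R
t=2: a0@(0,1):P a1@(0,5):P a2@(4,5):P a3@(5,5):R a4@(5,5):R
t=3: a0@(0,0):P a1@(5,5):P a2@(5,5):P a3@(4,5):R a4@(4,5):R
t=4: a0@(5,0):P a1@(4,5):P a2@(4,5):P a3@(3,5):R a4@(3,5):R
t=5: a0@(4,0):P a1@(3,5):P a2@(3,5):P a3@(2,5):R a4@(2,5):R
t=6: a0@(3,0):P a1@(2,5):P a2@(2,5):P a3@(1,5):R a4@(1,5):R
t=7: a0@(2,0):P a1@(1,5):P a2@(1,5):P a3@(0,5):R a4@(0,5):R
t=8: a0@(1,0):P a1@(0,5):P a2@(0,5):P a3@(5,5):R a4@(5,5):R

2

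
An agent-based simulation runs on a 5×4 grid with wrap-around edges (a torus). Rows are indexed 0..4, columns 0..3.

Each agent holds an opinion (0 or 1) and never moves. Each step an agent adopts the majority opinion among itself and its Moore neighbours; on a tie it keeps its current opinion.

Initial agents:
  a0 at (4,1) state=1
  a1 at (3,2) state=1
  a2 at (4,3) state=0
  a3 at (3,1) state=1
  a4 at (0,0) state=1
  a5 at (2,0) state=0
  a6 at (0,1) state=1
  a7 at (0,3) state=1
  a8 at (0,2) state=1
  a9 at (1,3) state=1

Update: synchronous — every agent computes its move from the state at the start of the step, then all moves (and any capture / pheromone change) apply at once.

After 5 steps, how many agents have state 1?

10

t=1: a0@(4,1):1 a1@(3,2):1 a2@(4,3):1 a3@(3,1):1 a4@(0,0):1 a5@(2,0):1 a6@(0,1):1 a7@(0,3):1 a8@(0,2):1 a9@(1,3):1
t=2: (unchanged — steady state)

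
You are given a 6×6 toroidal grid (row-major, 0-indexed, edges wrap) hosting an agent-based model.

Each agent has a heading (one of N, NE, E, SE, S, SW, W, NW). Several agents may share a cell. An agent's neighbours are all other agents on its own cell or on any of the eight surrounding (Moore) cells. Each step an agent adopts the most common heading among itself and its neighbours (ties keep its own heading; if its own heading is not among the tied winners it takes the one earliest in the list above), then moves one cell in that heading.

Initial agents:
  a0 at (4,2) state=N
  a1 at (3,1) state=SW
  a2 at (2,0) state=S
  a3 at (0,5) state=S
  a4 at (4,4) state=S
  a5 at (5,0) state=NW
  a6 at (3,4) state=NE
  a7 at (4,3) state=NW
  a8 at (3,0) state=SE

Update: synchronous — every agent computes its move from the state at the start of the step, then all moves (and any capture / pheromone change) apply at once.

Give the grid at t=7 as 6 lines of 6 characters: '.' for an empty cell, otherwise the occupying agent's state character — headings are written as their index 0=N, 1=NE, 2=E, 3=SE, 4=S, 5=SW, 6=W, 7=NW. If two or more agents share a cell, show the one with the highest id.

......
.....4
.....4
4.0...
....44
4...4.

t=1: a0@(3,2):N a1@(4,0):SW a2@(3,0):S a3@(1,5):S a4@(5,4):S a5@(4,5):NW a6@(2,5):NE a7@(3,2):NW a8@(4,1):SE
t=2: a0@(2,2):N a1@(5,5):SW a2@(4,0):S a3@(2,5):S a4@(0,4):S a5@(5,5):S a6@(3,5):S a7@(2,1):NW a8@(5,2):SE
t=3: a0@(1,2):N a1@(0,5):S a2@(5,0):S a3@(3,5):S a4@(1,4):S a5@(0,5):S a6@(4,5):S a7@(1,0):NW a8@(0,3):SE
t=4: a0@(0,2):N a1@(1,5):S a2@(0,0):S a3@(4,5):S a4@(2,4):S a5@(1,5):S a6@(5,5):S a7@(2,0):S a8@(1,4):SE
t=5: a0@(5,2):N a1@(2,5):S a2@(1,0):S a3@(5,5):S a4@(3,4):S a5@(2,5):S a6@(0,5):S a7@(3,0):S a8@(2,4):S
t=6: a0@(4,2):N a1@(3,5):S a2@(2,0):S a3@(0,5):S a4@(4,4):S a5@(3,5):S a6@(1,5):S a7@(4,0):S a8@(3,4):S
t=7: a0@(3,2):N a1@(4,5):S a2@(3,0):S a3@(1,5):S a4@(5,4):S a5@(4,5):S a6@(2,5):S a7@(5,0):S a8@(4,4):S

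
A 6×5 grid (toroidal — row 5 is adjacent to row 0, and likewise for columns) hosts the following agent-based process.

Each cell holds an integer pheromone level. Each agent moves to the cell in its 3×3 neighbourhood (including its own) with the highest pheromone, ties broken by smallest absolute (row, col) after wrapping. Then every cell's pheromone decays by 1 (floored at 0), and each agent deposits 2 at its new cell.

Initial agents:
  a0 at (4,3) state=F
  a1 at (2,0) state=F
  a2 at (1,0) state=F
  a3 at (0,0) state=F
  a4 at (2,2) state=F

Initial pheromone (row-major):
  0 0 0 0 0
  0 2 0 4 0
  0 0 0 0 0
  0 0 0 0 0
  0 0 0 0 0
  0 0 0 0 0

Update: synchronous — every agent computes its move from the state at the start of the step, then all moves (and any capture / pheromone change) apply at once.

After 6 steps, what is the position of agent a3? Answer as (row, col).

(1, 1)

t=1: a0@(3,2) a1@(1,1) a2@(1,1) a3@(1,1) a4@(1,3) | pheromone: 0 0 0 0 0 / 0 7 0 5 0 / 0 0 0 0 0 / 0 0 2 0 0 / 0 0 0 0 0 / 0 0 0 0 0
t=2: a0@(3,2) a1@(1,1) a2@(1,1) a3@(1,1) a4@(1,3) | pheromone: 0 0 0 0 0 / 0 12 0 6 0 / 0 0 0 0 0 / 0 0 3 0 0 / 0 0 0 0 0 / 0 0 0 0 0
t=3: a0@(3,2) a1@(1,1) a2@(1,1) a3@(1,1) a4@(1,3) | pheromone: 0 0 0 0 0 / 0 17 0 7 0 / 0 0 0 0 0 / 0 0 4 0 0 / 0 0 0 0 0 / 0 0 0 0 0
t=4: a0@(3,2) a1@(1,1) a2@(1,1) a3@(1,1) a4@(1,3) | pheromone: 0 0 0 0 0 / 0 22 0 8 0 / 0 0 0 0 0 / 0 0 5 0 0 / 0 0 0 0 0 / 0 0 0 0 0
t=5: a0@(3,2) a1@(1,1) a2@(1,1) a3@(1,1) a4@(1,3) | pheromone: 0 0 0 0 0 / 0 27 0 9 0 / 0 0 0 0 0 / 0 0 6 0 0 / 0 0 0 0 0 / 0 0 0 0 0
t=6: a0@(3,2) a1@(1,1) a2@(1,1) a3@(1,1) a4@(1,3) | pheromone: 0 0 0 0 0 / 0 32 0 10 0 / 0 0 0 0 0 / 0 0 7 0 0 / 0 0 0 0 0 / 0 0 0 0 0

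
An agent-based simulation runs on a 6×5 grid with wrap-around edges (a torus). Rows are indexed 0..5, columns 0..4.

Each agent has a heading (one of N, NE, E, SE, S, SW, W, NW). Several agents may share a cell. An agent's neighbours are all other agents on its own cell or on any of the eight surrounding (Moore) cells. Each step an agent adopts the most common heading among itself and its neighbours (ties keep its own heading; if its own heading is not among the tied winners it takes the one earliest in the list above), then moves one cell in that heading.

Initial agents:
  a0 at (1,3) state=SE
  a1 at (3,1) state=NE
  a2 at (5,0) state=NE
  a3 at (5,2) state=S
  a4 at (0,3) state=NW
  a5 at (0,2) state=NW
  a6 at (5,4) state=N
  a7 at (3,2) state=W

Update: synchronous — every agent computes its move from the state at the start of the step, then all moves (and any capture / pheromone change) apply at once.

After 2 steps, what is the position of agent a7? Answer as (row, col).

t=1: a0@(0,2):NW a1@(2,2):NE a2@(4,1):NE a3@(4,1):NW a4@(5,2):NW a5@(5,1):NW a6@(4,4):N a7@(3,1):W
t=2: a0@(5,1):NW a1@(1,3):NE a2@(3,0):NW a3@(3,0):NW a4@(4,1):NW a5@(4,0):NW a6@(3,4):N a7@(2,2):NE

(2, 2)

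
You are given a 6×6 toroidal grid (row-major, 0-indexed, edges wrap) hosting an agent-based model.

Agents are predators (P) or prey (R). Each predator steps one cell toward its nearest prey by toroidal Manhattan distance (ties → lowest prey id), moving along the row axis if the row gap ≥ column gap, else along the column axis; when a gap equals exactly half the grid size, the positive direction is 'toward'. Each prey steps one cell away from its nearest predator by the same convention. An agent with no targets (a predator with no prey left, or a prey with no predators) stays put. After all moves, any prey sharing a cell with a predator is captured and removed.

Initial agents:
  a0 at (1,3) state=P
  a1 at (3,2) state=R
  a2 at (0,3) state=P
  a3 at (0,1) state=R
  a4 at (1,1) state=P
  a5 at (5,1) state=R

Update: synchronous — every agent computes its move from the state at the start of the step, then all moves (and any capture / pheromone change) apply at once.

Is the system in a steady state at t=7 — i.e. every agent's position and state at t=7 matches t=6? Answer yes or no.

t=1: a0@(2,3):P a1@(4,2):R a2@(0,2):P a3@(5,1):R a4@(0,1):P a5@(4,1):R
t=2: a0@(3,3):P a1@(3,2):R a2@(5,2):P a3@(4,1):R a4@(5,1):P a5@(3,1):R
t=3: a0@(3,2):P a1@(3,1):R a2@(4,2):P a3@(3,1):R a4@(4,1):P a5@(3,0):R
t=4: a0@(3,1):P a1@(3,0):R a2@(3,2):P a3@(3,0):R a4@(3,1):P a5@(3,5):R
t=5: a0@(3,0):P a1@(3,5):R a2@(3,1):P a3@(3,5):R a4@(3,0):P a5@(3,4):R
t=6: a0@(3,5):P a1@(3,4):R a2@(3,0):P a3@(3,4):R a4@(3,5):P a5@(3,3):R
t=7: a0@(3,4):P a1@(3,3):R a2@(3,5):P a3@(3,3):R a4@(3,4):P a5@(3,2):R

no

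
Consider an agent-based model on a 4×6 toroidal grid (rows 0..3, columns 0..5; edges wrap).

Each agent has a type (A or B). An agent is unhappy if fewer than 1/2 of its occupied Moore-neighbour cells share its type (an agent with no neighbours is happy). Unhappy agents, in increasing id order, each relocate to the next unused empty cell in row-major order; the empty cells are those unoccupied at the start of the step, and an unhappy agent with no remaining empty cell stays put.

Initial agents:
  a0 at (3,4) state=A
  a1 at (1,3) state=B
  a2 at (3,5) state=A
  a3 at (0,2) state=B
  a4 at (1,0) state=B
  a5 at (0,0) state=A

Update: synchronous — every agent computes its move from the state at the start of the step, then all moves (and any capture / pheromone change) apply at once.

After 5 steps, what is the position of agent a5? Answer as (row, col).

(0, 0)

t=1: a0@(3,4):A a1@(1,3):B a2@(3,5):A a3@(0,2):B a4@(0,1):B a5@(0,0):A
t=2: (unchanged — steady state)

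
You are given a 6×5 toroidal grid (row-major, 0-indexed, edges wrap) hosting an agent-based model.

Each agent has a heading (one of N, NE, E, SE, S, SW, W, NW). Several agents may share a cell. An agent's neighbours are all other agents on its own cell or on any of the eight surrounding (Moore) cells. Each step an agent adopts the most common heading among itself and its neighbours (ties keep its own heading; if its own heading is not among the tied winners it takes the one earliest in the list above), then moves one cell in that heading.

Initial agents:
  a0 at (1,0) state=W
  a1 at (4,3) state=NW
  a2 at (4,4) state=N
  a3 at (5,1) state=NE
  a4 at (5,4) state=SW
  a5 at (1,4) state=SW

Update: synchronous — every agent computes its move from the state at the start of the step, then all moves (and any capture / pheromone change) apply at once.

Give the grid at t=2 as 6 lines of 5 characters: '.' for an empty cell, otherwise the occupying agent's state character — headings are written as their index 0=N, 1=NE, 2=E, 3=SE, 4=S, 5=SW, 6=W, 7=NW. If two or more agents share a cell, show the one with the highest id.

t=1: a0@(1,4):W a1@(3,2):NW a2@(3,4):N a3@(4,2):NE a4@(0,3):SW a5@(2,3):SW
t=2: a0@(2,3):SW a1@(2,1):NW a2@(2,4):N a3@(3,3):NE a4@(1,2):SW a5@(3,2):SW

.....
..5..
.7.50
..51.
.....
.....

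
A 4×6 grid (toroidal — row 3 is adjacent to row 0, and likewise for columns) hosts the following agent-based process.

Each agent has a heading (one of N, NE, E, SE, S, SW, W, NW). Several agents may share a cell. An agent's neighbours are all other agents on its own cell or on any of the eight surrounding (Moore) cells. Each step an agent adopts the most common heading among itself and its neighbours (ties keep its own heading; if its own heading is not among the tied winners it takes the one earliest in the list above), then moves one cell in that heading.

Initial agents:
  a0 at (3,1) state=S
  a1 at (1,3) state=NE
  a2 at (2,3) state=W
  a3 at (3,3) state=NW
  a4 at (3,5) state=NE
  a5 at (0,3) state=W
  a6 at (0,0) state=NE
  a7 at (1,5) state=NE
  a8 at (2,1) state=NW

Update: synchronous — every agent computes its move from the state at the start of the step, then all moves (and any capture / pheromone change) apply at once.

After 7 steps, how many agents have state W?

9

t=1: a0@(0,1):S a1@(1,2):W a2@(2,2):W a3@(3,2):W a4@(2,0):NE a5@(0,2):W a6@(3,1):NE a7@(0,0):NE a8@(1,0):NW
t=2: a0@(0,0):W a1@(1,1):W a2@(2,1):W a3@(3,1):W a4@(1,1):NE a5@(0,1):W a6@(2,2):NE a7@(3,1):NE a8@(0,1):NE
t=3: a0@(0,5):W a1@(1,0):W a2@(2,0):W a3@(3,0):W a4@(1,0):W a5@(0,0):W a6@(1,3):NE a7@(3,0):W a8@(0,0):W
t=4: a0@(0,4):W a1@(1,5):W a2@(2,5):W a3@(3,5):W a4@(1,5):W a5@(0,5):W a6@(0,4):NE a7@(3,5):W a8@(0,5):W
t=5: a0@(0,3):W a1@(1,4):W a2@(2,4):W a3@(3,4):W a4@(1,4):W a5@(0,4):W a6@(0,3):W a7@(3,4):W a8@(0,4):W
t=6: a0@(0,2):W a1@(1,3):W a2@(2,3):W a3@(3,3):W a4@(1,3):W a5@(0,3):W a6@(0,2):W a7@(3,3):W a8@(0,3):W
t=7: a0@(0,1):W a1@(1,2):W a2@(2,2):W a3@(3,2):W a4@(1,2):W a5@(0,2):W a6@(0,1):W a7@(3,2):W a8@(0,2):W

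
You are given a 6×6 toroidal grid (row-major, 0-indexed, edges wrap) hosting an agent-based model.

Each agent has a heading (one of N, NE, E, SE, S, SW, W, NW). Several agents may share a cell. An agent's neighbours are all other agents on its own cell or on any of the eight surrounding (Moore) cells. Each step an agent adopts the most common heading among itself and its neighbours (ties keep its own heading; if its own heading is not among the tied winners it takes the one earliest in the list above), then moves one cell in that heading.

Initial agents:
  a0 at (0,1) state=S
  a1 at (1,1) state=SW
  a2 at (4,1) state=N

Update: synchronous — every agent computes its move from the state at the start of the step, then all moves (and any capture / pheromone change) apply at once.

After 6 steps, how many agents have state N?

t=1: a0@(1,1):S a1@(2,0):SW a2@(3,1):N
t=2: a0@(2,1):S a1@(3,5):SW a2@(2,1):N
t=3: a0@(3,1):S a1@(4,4):SW a2@(1,1):N
t=4: a0@(4,1):S a1@(5,3):SW a2@(0,1):N
t=5: a0@(5,1):S a1@(0,2):SW a2@(5,1):N
t=6: a0@(0,1):S a1@(1,1):SW a2@(4,1):N

1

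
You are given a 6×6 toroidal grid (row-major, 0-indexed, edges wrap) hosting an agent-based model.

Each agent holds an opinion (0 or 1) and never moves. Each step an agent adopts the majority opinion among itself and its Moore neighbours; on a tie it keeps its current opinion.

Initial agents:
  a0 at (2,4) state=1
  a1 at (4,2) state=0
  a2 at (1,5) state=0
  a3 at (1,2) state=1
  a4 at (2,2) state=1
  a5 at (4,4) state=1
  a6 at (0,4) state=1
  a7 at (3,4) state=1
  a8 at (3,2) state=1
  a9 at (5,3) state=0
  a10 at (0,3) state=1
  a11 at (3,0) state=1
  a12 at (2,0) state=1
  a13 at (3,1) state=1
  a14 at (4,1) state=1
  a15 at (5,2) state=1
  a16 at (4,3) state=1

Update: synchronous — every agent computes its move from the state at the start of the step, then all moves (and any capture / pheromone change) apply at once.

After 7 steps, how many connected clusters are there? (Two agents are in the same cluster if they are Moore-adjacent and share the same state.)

1

t=1: a0@(2,4):1 a1@(4,2):1 a2@(1,5):1 a3@(1,2):1 a4@(2,2):1 a5@(4,4):1 a6@(0,4):1 a7@(3,4):1 a8@(3,2):1 a9@(5,3):1 a10@(0,3):1 a11@(3,0):1 a12@(2,0):1 a13@(3,1):1 a14@(4,1):1 a15@(5,2):1 a16@(4,3):1
t=2: (unchanged — steady state)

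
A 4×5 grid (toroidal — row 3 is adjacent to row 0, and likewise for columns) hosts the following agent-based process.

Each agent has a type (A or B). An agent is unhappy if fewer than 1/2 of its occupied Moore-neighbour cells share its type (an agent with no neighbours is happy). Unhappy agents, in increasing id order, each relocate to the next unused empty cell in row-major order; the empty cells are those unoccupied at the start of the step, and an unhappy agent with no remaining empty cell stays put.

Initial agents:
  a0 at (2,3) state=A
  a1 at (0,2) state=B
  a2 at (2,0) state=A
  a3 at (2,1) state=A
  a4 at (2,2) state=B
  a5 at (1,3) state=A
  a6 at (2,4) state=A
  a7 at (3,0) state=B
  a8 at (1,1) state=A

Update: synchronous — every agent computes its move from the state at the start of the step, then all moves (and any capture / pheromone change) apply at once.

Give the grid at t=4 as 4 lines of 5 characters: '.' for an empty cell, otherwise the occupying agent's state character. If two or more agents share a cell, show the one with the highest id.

BBB..
A..A.
AA.AA
.....

t=1: a0@(2,3):A a1@(0,0):B a2@(2,0):A a3@(2,1):A a4@(0,1):B a5@(1,3):A a6@(2,4):A a7@(0,3):B a8@(1,1):A
t=2: a0@(2,3):A a1@(0,0):B a2@(2,0):A a3@(2,1):A a4@(0,1):B a5@(1,3):A a6@(2,4):A a7@(0,2):B a8@(1,1):A
t=3: a0@(2,3):A a1@(0,0):B a2@(2,0):A a3@(2,1):A a4@(0,1):B a5@(1,3):A a6@(2,4):A a7@(0,3):B a8@(0,4):A
t=4: a0@(2,3):A a1@(0,0):B a2@(2,0):A a3@(2,1):A a4@(0,1):B a5@(1,3):A a6@(2,4):A a7@(0,2):B a8@(1,0):A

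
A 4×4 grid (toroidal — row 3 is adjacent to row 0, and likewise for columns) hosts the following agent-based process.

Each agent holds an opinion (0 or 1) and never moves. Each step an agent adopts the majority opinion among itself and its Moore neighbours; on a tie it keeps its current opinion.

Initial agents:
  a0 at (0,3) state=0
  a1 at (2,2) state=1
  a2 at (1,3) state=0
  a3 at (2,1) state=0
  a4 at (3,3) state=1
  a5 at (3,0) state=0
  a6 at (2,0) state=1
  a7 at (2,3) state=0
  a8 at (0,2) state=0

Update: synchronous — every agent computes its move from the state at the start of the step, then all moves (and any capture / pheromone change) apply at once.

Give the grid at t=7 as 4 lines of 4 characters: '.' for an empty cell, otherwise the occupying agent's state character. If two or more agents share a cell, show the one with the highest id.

t=1: a0@(0,3):0 a1@(2,2):0 a2@(1,3):0 a3@(2,1):0 a4@(3,3):0 a5@(3,0):0 a6@(2,0):0 a7@(2,3):0 a8@(0,2):0
t=2: (unchanged — steady state)

..00
...0
0000
0..0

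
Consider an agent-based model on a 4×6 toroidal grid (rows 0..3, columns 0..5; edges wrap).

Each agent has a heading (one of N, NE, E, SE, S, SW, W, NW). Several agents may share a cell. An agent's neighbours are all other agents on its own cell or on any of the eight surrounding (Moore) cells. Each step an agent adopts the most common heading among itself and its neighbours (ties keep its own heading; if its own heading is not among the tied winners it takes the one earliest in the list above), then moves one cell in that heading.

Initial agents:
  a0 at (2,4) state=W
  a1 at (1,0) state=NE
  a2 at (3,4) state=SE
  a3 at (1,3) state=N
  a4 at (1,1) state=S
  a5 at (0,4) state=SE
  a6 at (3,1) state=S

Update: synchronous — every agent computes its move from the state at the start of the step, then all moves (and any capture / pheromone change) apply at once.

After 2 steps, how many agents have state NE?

1

t=1: a0@(2,3):W a1@(0,1):NE a2@(0,5):SE a3@(0,3):N a4@(2,1):S a5@(1,5):SE a6@(0,1):S
t=2: a0@(2,2):W a1@(3,2):NE a2@(1,0):SE a3@(3,3):N a4@(3,1):S a5@(2,0):SE a6@(1,1):S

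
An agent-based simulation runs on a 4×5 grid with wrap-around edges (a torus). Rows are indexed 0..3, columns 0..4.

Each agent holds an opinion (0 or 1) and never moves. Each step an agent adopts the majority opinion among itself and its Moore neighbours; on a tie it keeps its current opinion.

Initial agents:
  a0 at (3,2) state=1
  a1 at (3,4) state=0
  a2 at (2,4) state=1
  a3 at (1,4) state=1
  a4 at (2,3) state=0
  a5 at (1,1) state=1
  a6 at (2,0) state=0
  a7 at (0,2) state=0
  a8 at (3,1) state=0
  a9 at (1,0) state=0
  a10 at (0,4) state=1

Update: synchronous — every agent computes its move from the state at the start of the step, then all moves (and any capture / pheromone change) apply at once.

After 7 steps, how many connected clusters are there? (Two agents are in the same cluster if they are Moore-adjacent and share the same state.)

2

t=1: a0@(3,2):0 a1@(3,4):0 a2@(2,4):0 a3@(1,4):1 a4@(2,3):1 a5@(1,1):0 a6@(2,0):0 a7@(0,2):0 a8@(3,1):0 a9@(1,0):1 a10@(0,4):1
t=2: a0@(3,2):0 a1@(3,4):0 a2@(2,4):0 a3@(1,4):1 a4@(2,3):0 a5@(1,1):0 a6@(2,0):0 a7@(0,2):0 a8@(3,1):0 a9@(1,0):1 a10@(0,4):1
t=3: (unchanged — steady state)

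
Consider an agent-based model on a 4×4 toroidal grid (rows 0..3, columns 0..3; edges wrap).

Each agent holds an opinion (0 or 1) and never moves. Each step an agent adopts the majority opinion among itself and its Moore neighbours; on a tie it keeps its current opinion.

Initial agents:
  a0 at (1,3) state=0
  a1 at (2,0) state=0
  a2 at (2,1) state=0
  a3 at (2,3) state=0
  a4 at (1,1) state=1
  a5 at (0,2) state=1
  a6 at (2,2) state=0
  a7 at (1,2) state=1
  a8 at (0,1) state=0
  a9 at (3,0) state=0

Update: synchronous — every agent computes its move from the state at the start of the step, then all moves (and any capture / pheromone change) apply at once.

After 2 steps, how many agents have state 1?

t=1: a0@(1,3):0 a1@(2,0):0 a2@(2,1):0 a3@(2,3):0 a4@(1,1):0 a5@(0,2):1 a6@(2,2):0 a7@(1,2):0 a8@(0,1):1 a9@(3,0):0
t=2: a0@(1,3):0 a1@(2,0):0 a2@(2,1):0 a3@(2,3):0 a4@(1,1):0 a5@(0,2):0 a6@(2,2):0 a7@(1,2):0 a8@(0,1):0 a9@(3,0):0

0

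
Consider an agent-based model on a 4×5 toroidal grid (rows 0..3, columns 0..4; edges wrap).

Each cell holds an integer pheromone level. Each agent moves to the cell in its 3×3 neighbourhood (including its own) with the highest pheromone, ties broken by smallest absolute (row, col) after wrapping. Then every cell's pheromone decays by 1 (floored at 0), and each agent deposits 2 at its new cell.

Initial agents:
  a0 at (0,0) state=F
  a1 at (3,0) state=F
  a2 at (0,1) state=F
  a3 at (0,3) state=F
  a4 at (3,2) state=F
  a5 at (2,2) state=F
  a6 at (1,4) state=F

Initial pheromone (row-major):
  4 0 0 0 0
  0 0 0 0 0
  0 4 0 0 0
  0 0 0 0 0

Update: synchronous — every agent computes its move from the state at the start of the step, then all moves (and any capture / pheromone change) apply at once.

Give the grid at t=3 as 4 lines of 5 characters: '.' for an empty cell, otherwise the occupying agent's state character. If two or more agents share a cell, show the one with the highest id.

t=1: a0@(0,0) a1@(0,0) a2@(0,0) a3@(0,2) a4@(2,1) a5@(2,1) a6@(0,0) | pheromone: 11 0 2 0 0 / 0 0 0 0 0 / 0 7 0 0 0 / 0 0 0 0 0
t=2: a0@(0,0) a1@(0,0) a2@(0,0) a3@(0,2) a4@(2,1) a5@(2,1) a6@(0,0) | pheromone: 18 0 3 0 0 / 0 0 0 0 0 / 0 10 0 0 0 / 0 0 0 0 0
t=3: a0@(0,0) a1@(0,0) a2@(0,0) a3@(0,2) a4@(2,1) a5@(2,1) a6@(0,0) | pheromone: 25 0 4 0 0 / 0 0 0 0 0 / 0 13 0 0 0 / 0 0 0 0 0

F.F..
.....
.F...
.....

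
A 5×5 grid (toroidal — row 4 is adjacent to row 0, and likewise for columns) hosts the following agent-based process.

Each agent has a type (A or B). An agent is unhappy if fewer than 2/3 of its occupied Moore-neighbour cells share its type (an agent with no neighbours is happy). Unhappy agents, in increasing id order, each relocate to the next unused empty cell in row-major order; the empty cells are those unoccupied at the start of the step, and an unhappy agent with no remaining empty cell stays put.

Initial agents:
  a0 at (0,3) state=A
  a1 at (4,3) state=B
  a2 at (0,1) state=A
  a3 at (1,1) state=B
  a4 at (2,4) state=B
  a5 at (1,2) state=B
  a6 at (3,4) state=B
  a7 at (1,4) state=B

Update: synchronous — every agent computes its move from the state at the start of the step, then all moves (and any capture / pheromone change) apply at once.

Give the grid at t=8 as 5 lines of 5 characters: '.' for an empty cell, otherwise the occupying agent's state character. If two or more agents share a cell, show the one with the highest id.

.ABA.
..BB.
B...B
....B
.....

t=1: a0@(0,0):A a1@(0,2):B a2@(0,4):A a3@(1,0):B a4@(2,4):B a5@(1,3):B a6@(3,4):B a7@(2,0):B
t=2: a0@(0,1):A a1@(0,2):B a2@(0,3):A a3@(1,1):B a4@(2,4):B a5@(1,3):B a6@(3,4):B a7@(2,0):B
t=3: a0@(0,0):A a1@(0,4):B a2@(1,0):A a3@(1,1):B a4@(2,4):B a5@(1,3):B a6@(3,4):B a7@(2,0):B
t=4: a0@(0,1):A a1@(0,2):B a2@(0,3):A a3@(1,2):B a4@(2,4):B a5@(1,3):B a6@(3,4):B a7@(2,0):B
t=5: a0@(0,0):A a1@(0,4):B a2@(1,0):A a3@(1,1):B a4@(2,4):B a5@(1,3):B a6@(3,4):B a7@(2,0):B
t=6: a0@(0,1):A a1@(0,2):B a2@(0,3):A a3@(1,2):B a4@(2,4):B a5@(1,3):B a6@(3,4):B a7@(2,0):B
t=7: a0@(0,0):A a1@(0,4):B a2@(1,0):A a3@(1,1):B a4@(2,4):B a5@(1,3):B a6@(3,4):B a7@(2,0):B
t=8: a0@(0,1):A a1@(0,2):B a2@(0,3):A a3@(1,2):B a4@(2,4):B a5@(1,3):B a6@(3,4):B a7@(2,0):B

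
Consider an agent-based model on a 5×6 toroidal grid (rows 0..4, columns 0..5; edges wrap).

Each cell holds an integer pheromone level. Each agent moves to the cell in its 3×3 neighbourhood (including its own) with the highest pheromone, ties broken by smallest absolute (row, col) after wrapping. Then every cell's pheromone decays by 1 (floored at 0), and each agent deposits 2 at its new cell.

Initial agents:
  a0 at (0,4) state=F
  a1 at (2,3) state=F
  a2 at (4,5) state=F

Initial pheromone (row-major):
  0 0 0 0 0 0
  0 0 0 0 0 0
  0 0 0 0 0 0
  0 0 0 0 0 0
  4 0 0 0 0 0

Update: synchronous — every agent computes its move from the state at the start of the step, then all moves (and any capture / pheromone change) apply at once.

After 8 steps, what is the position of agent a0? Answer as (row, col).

t=1: a0@(0,3) a1@(1,2) a2@(4,0) | pheromone: 0 0 0 2 0 0 / 0 0 2 0 0 0 / 0 0 0 0 0 0 / 0 0 0 0 0 0 / 5 0 0 0 0 0
t=2: a0@(0,3) a1@(0,3) a2@(4,0) | pheromone: 0 0 0 5 0 0 / 0 0 1 0 0 0 / 0 0 0 0 0 0 / 0 0 0 0 0 0 / 6 0 0 0 0 0
t=3: a0@(0,3) a1@(0,3) a2@(4,0) | pheromone: 0 0 0 8 0 0 / 0 0 0 0 0 0 / 0 0 0 0 0 0 / 0 0 0 0 0 0 / 7 0 0 0 0 0
t=4: a0@(0,3) a1@(0,3) a2@(4,0) | pheromone: 0 0 0 11 0 0 / 0 0 0 0 0 0 / 0 0 0 0 0 0 / 0 0 0 0 0 0 / 8 0 0 0 0 0
t=5: a0@(0,3) a1@(0,3) a2@(4,0) | pheromone: 0 0 0 14 0 0 / 0 0 0 0 0 0 / 0 0 0 0 0 0 / 0 0 0 0 0 0 / 9 0 0 0 0 0
t=6: a0@(0,3) a1@(0,3) a2@(4,0) | pheromone: 0 0 0 17 0 0 / 0 0 0 0 0 0 / 0 0 0 0 0 0 / 0 0 0 0 0 0 / 10 0 0 0 0 0
t=7: a0@(0,3) a1@(0,3) a2@(4,0) | pheromone: 0 0 0 20 0 0 / 0 0 0 0 0 0 / 0 0 0 0 0 0 / 0 0 0 0 0 0 / 11 0 0 0 0 0
t=8: a0@(0,3) a1@(0,3) a2@(4,0) | pheromone: 0 0 0 23 0 0 / 0 0 0 0 0 0 / 0 0 0 0 0 0 / 0 0 0 0 0 0 / 12 0 0 0 0 0

(0, 3)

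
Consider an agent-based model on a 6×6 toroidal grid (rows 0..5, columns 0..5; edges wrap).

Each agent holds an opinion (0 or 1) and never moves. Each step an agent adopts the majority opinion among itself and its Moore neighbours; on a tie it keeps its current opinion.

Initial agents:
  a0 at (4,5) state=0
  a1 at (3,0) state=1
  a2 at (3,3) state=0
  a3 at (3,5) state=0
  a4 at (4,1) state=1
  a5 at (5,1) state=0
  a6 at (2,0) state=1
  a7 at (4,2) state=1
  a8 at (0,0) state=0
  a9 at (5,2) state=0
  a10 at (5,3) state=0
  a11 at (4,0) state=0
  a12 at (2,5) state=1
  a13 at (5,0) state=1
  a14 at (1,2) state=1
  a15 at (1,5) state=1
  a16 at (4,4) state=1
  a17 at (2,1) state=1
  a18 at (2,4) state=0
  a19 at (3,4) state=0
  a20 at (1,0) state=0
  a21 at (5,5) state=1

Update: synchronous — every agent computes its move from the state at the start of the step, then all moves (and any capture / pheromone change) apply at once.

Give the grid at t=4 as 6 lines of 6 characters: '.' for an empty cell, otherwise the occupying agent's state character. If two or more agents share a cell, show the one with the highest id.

0.....
1.1..1
11..01
1..000
000.00
0000.0

t=1: a0@(4,5):0 a1@(3,0):1 a2@(3,3):0 a3@(3,5):0 a4@(4,1):1 a5@(5,1):0 a6@(2,0):1 a7@(4,2):0 a8@(0,0):0 a9@(5,2):0 a10@(5,3):0 a11@(4,0):0 a12@(2,5):1 a13@(5,0):0 a14@(1,2):1 a15@(1,5):1 a16@(4,4):0 a17@(2,1):1 a18@(2,4):0 a19@(3,4):0 a20@(1,0):1 a21@(5,5):1
t=2: a0@(4,5):0 a1@(3,0):1 a2@(3,3):0 a3@(3,5):0 a4@(4,1):0 a5@(5,1):0 a6@(2,0):1 a7@(4,2):0 a8@(0,0):0 a9@(5,2):0 a10@(5,3):0 a11@(4,0):0 a12@(2,5):1 a13@(5,0):0 a14@(1,2):1 a15@(1,5):1 a16@(4,4):0 a17@(2,1):1 a18@(2,4):0 a19@(3,4):0 a20@(1,0):1 a21@(5,5):0
t=3: (unchanged — steady state)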